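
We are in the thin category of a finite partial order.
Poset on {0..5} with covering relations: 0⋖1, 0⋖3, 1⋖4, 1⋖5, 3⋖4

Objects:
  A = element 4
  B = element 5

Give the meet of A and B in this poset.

{x : x<=A ∧ x<=B} = {0,1}  (A=4, B=5)
  0 <= 1
  1 <= 1
glb = 1

Answer: A∧B = 1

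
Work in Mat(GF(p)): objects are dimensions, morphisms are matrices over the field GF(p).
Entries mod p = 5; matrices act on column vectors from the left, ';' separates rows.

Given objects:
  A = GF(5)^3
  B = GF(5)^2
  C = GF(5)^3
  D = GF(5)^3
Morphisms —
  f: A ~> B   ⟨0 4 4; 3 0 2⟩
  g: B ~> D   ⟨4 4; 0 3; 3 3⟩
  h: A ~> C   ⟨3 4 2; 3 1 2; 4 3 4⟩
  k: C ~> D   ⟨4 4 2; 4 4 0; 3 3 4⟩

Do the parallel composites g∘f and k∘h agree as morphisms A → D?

Along f;g (path 1):
  e0=[1,0,0] f~>[0,3] g~>[2,4,4]
  e1=[0,1,0] f~>[4,0] g~>[1,0,2]
  e2=[0,0,1] f~>[4,2] g~>[4,1,3]
  result₁ = ⟨2 1 4; 4 0 1; 4 2 3⟩
Along h;k (path 2):
  e0=[1,0,0] h~>[3,3,4] k~>[2,4,4]
  e1=[0,1,0] h~>[4,1,3] k~>[1,0,2]
  e2=[0,0,1] h~>[2,2,4] k~>[4,1,3]
  result₂ = ⟨2 1 4; 4 0 1; 4 2 3⟩
Equal? same morphism ✓

Answer: COMMUTES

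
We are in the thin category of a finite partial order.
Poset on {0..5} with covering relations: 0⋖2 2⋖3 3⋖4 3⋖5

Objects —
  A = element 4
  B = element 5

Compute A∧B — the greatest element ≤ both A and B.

Common predecessors of 4,5: {0,2,3}
  0 <= 3
  2 <= 3
  3 <= 3
glb = 3

Answer: A∧B = 3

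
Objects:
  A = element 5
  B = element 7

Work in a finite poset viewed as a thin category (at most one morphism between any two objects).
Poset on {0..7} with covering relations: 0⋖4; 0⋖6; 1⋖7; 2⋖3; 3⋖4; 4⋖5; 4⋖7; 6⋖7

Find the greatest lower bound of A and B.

Lower bounds of A=5 and B=7: {0,2,3,4}
  0 <= 4
  2 <= 4
  3 <= 4
  4 <= 4
glb = 4

Answer: A∧B = 4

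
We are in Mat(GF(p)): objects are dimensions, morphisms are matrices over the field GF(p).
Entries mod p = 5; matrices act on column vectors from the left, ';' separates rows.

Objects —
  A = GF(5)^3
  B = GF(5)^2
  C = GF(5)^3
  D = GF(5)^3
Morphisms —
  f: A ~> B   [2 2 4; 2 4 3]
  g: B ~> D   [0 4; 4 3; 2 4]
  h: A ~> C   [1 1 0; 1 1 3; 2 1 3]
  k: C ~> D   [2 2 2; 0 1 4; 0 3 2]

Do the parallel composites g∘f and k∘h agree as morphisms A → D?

1) trace f;g:
  e0=⟨1,0,0⟩ f~>⟨2,2⟩ g~>⟨3,4,2⟩
  e1=⟨0,1,0⟩ f~>⟨2,4⟩ g~>⟨1,0,0⟩
  e2=⟨0,0,1⟩ f~>⟨4,3⟩ g~>⟨2,0,0⟩
  ⟦path⟧₁ = [3 1 2; 4 0 0; 2 0 0]
2) trace h;k:
  e0=⟨1,0,0⟩ h~>⟨1,1,2⟩ k~>⟨3,4,2⟩
  e1=⟨0,1,0⟩ h~>⟨1,1,1⟩ k~>⟨1,0,0⟩
  e2=⟨0,0,1⟩ h~>⟨0,3,3⟩ k~>⟨2,0,0⟩
  ⟦path⟧₂ = [3 1 2; 4 0 0; 2 0 0]
Equal? YES — commutes

Answer: COMMUTES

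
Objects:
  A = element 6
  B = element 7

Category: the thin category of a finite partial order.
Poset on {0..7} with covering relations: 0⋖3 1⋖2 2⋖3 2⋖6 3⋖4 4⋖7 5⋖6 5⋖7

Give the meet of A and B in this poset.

Answer: NO MEET EXISTS

Work:
Lower bounds of A=6 and B=7: {1,2,5}
  maximal lower bounds 2 and 5 are incomparable: neither 2<=5 nor 5<=2
→ no greatest lower bound exists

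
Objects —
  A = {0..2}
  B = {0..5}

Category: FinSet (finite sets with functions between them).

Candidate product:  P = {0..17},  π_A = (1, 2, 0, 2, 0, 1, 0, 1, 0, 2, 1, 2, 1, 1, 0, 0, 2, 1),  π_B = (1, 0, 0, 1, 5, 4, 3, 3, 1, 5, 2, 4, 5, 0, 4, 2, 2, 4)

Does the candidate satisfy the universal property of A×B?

Answer: NOT A VALID PRODUCT — duplicate pair at indices 17,5

Work:
|A|·|B| = 3·6 = 18;  |P| = 18
Check the pairing map k ↦ (π_A(k), π_B(k)):
  0 : (1,1)
  1 : (2,0)
  2 : (0,0)
  3 : (2,1)
  4 : (0,5)
  5 : (1,4)
  6 : (0,3)
  7 : (1,3)
  8 : (0,1)
  9 : (2,5)
  10 : (1,2)
  11 : (2,4)
  12 : (1,5)
  13 : (1,0)
  14 : (0,4)
  15 : (0,2)
  16 : (2,2)
  17 : (1,4)  ✗ repeats pair of k=5
distinct pairs in image: 17 / 18 needed
  → (1,4) hit at k=5 and k=17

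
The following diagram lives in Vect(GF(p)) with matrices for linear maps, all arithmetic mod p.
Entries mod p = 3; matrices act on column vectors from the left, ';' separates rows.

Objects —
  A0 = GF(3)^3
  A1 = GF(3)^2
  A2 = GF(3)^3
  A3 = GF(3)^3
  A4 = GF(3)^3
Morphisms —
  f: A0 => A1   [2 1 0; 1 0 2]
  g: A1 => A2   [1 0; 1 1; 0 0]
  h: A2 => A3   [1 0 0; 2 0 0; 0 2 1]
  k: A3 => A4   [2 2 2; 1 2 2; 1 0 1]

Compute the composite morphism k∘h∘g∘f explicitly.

Answer: [0 1 2; 1 0 2; 2 0 1]

Trace:
  e0=[1,0,0] f=>[2,1] g=>[2,0,0] h=>[2,1,0] k=>[0,1,2]
  e1=[0,1,0] f=>[1,0] g=>[1,1,0] h=>[1,2,2] k=>[1,0,0]
  e2=[0,0,1] f=>[0,2] g=>[0,2,0] h=>[0,0,1] k=>[2,2,1]
⟦path⟧: [0 1 2; 1 0 2; 2 0 1]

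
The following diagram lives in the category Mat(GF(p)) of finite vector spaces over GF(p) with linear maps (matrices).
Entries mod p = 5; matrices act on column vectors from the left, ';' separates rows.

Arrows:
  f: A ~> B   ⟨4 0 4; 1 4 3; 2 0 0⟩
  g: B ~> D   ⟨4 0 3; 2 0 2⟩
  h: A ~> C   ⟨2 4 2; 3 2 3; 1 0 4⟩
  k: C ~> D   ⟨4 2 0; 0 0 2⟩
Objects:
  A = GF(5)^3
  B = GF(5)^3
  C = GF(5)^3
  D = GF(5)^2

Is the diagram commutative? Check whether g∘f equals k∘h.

Along f;g (path 1):
  e0=[1,0,0] f~>[4,1,2] g~>[2,2]
  e1=[0,1,0] f~>[0,4,0] g~>[0,0]
  e2=[0,0,1] f~>[4,3,0] g~>[1,3]
  result₁ = ⟨2 0 1; 2 0 3⟩
Along h;k (path 2):
  e0=[1,0,0] h~>[2,3,1] k~>[4,2]
  e1=[0,1,0] h~>[4,2,0] k~>[0,0]
  e2=[0,0,1] h~>[2,3,4] k~>[4,3]
  result₂ = ⟨4 0 4; 2 0 3⟩
Equal? NO — does not commute

Answer: DOES NOT COMMUTE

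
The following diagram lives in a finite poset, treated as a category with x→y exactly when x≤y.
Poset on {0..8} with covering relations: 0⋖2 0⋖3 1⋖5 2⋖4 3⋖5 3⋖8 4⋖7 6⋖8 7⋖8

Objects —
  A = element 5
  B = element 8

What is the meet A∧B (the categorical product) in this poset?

Answer: A∧B = 3

Derivation:
{x : x≤A ∧ x≤B} = {0,3}  (A=5, B=8)
  0 ≤ 3
  3 ≤ 3
glb = 3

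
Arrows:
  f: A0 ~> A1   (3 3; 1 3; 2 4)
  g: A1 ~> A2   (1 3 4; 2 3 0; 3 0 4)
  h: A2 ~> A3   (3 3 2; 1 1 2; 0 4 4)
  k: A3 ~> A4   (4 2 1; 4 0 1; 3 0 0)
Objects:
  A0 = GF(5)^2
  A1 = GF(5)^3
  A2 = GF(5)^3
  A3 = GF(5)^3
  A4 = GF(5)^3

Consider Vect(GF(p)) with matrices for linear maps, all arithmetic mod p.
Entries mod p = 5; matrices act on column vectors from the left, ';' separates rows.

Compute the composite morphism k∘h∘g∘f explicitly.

  e0=(1,0) f~>(3,1,2) g~>(4,4,2) h~>(3,2,4) k~>(0,1,4)
  e1=(0,1) f~>(3,3,4) g~>(3,0,0) h~>(4,3,0) k~>(2,1,2)
result: (0 2; 1 1; 4 2)

Answer: (0 2; 1 1; 4 2)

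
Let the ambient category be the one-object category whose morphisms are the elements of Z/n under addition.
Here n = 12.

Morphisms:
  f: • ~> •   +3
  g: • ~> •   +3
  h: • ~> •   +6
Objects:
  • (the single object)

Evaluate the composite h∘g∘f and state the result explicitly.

  0 +3≡3 +3≡6 +6≡0  (mod 12)
result: +0

Answer: +0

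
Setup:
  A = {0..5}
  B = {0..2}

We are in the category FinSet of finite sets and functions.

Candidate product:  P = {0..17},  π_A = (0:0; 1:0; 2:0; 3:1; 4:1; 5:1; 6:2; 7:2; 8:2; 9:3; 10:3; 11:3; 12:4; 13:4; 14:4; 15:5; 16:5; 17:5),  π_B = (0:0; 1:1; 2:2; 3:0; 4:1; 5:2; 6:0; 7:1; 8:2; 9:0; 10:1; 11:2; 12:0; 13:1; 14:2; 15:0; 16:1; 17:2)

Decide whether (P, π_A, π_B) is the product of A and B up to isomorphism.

Answer: VALID PRODUCT

Derivation:
|A|·|B| = 6·3 = 18;  |P| = 18
Check the pairing map k ↦ (π_A(k), π_B(k)):
  0 : (0,0)
  1 : (0,1)
  2 : (0,2)
  3 : (1,0)
  4 : (1,1)
  5 : (1,2)
  6 : (2,0)
  7 : (2,1)
  8 : (2,2)
  9 : (3,0)
  10 : (3,1)
  11 : (3,2)
  12 : (4,0)
  13 : (4,1)
  14 : (4,2)
  15 : (5,0)
  16 : (5,1)
  17 : (5,2)
distinct pairs in image: 18 / 18 needed
  → bijection onto A×B; projections well-typed.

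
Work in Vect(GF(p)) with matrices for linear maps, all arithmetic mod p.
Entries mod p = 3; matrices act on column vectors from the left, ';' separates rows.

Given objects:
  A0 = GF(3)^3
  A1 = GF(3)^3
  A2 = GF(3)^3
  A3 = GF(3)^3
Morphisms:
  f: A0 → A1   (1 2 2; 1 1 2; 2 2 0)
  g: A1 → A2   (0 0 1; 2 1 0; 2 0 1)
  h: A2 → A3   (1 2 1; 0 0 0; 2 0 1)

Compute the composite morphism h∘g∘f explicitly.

Answer: (0 0 1; 0 0 0; 2 1 1)

Trace:
  e0=[1,0,0] f→[1,1,2] g→[2,0,1] h→[0,0,2]
  e1=[0,1,0] f→[2,1,2] g→[2,2,0] h→[0,0,1]
  e2=[0,0,1] f→[2,2,0] g→[0,0,1] h→[1,0,1]
result: (0 0 1; 0 0 0; 2 1 1)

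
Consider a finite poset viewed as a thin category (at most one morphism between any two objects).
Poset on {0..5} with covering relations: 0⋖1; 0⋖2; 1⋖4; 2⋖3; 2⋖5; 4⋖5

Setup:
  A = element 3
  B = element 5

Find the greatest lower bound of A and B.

Common predecessors of 3,5: {0,2}
  0 <= 2
  2 <= 2
glb = 2

Answer: A∧B = 2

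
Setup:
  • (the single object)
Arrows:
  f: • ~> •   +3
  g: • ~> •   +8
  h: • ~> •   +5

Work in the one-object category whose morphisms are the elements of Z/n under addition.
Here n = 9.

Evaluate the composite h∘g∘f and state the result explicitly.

  0 +3≡3 +8≡2 +5≡7  (mod 9)
⟦path⟧: +7

Answer: +7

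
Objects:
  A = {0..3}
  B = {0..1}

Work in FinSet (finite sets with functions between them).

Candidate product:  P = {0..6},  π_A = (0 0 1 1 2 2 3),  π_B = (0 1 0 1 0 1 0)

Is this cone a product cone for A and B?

|A|·|B| = 4·2 = 8;  |P| = 7
  → cardinalities differ; no bijection possible.

Answer: NOT A VALID PRODUCT — |P|=7 ≠ |A|·|B|=8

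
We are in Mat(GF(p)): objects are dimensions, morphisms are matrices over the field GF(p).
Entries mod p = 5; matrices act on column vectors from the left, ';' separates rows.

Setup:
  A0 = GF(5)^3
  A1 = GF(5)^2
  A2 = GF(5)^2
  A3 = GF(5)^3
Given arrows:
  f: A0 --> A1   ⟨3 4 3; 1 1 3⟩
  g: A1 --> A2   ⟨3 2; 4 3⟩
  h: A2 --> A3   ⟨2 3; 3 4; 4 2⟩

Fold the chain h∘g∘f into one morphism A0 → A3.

Answer: ⟨2 0 3; 3 3 4; 4 4 2⟩

Work:
  e0=[1,0,0] f-->[3,1] g-->[1,0] h-->[2,3,4]
  e1=[0,1,0] f-->[4,1] g-->[4,4] h-->[0,3,4]
  e2=[0,0,1] f-->[3,3] g-->[0,1] h-->[3,4,2]
result: ⟨2 0 3; 3 3 4; 4 4 2⟩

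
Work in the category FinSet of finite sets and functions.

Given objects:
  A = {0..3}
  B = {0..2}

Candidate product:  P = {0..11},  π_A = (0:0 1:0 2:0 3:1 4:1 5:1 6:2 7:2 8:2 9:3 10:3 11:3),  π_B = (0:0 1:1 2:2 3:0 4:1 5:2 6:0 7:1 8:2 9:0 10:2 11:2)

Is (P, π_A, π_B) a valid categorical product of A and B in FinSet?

|A|·|B| = 4·3 = 12;  |P| = 12
Check the pairing map k ↦ (π_A(k), π_B(k)):
  0 : (0,0)
  1 : (0,1)
  2 : (0,2)
  3 : (1,0)
  4 : (1,1)
  5 : (1,2)
  6 : (2,0)
  7 : (2,1)
  8 : (2,2)
  9 : (3,0)
  10 : (3,2)
  11 : (3,2)  ✗ repeats pair of k=10
distinct pairs in image: 11 / 12 needed
  → (3,2) hit at k=10 and k=11

Answer: NOT A VALID PRODUCT — duplicate pair at indices 11,10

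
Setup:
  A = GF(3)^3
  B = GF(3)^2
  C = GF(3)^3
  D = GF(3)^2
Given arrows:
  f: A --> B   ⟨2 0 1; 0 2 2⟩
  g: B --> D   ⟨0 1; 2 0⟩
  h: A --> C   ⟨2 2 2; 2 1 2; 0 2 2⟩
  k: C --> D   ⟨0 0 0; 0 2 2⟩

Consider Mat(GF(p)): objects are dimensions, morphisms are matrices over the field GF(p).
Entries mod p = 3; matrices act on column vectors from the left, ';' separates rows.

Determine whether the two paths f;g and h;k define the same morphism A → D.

Path 1 = f;g:
  e0=⟨1,0,0⟩ f-->⟨2,0⟩ g-->⟨0,1⟩
  e1=⟨0,1,0⟩ f-->⟨0,2⟩ g-->⟨2,0⟩
  e2=⟨0,0,1⟩ f-->⟨1,2⟩ g-->⟨2,2⟩
  result₁ = ⟨0 2 2; 1 0 2⟩
Path 2 = h;k:
  e0=⟨1,0,0⟩ h-->⟨2,2,0⟩ k-->⟨0,1⟩
  e1=⟨0,1,0⟩ h-->⟨2,1,2⟩ k-->⟨0,0⟩
  e2=⟨0,0,1⟩ h-->⟨2,2,2⟩ k-->⟨0,2⟩
  result₂ = ⟨0 0 0; 1 0 2⟩
Equal? NO — does not commute

Answer: DOES NOT COMMUTE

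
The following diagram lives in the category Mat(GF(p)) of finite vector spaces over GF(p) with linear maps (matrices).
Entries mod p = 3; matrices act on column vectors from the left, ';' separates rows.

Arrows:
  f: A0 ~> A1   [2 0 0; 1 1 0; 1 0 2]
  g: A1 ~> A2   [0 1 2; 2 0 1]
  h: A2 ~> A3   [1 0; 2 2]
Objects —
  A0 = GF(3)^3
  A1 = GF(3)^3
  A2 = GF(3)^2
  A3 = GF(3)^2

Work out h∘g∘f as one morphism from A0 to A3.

  e0=(1,0,0) f~>(2,1,1) g~>(0,2) h~>(0,1)
  e1=(0,1,0) f~>(0,1,0) g~>(1,0) h~>(1,2)
  e2=(0,0,1) f~>(0,0,2) g~>(1,2) h~>(1,0)
result: [0 1 1; 1 2 0]

Answer: [0 1 1; 1 2 0]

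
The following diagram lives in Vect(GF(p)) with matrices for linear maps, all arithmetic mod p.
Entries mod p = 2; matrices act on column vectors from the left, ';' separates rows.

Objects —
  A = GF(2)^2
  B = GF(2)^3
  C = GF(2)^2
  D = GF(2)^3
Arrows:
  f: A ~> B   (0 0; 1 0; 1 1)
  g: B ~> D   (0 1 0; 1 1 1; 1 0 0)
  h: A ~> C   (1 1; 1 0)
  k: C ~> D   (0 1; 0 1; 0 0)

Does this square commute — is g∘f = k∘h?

Answer: DOES NOT COMMUTE

Derivation:
Along f;g (path 1):
  e0=(1,0) f~>(0,1,1) g~>(1,0,0)
  e1=(0,1) f~>(0,0,1) g~>(0,1,0)
  ⟦path⟧₁ = (1 0; 0 1; 0 0)
Along h;k (path 2):
  e0=(1,0) h~>(1,1) k~>(1,1,0)
  e1=(0,1) h~>(1,0) k~>(0,0,0)
  ⟦path⟧₂ = (1 0; 1 0; 0 0)
Equal? distinct morphisms ✗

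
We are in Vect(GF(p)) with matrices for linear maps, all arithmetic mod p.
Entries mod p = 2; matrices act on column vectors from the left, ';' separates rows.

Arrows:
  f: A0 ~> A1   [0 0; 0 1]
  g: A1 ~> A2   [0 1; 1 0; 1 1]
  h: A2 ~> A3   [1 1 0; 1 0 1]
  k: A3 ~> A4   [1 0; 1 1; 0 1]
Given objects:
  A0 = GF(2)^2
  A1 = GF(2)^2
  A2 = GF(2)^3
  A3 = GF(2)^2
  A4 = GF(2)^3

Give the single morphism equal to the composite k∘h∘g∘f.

  e0=⟨1,0⟩ f~>⟨0,0⟩ g~>⟨0,0,0⟩ h~>⟨0,0⟩ k~>⟨0,0,0⟩
  e1=⟨0,1⟩ f~>⟨0,1⟩ g~>⟨1,0,1⟩ h~>⟨1,0⟩ k~>⟨1,1,0⟩
⟦path⟧: [0 1; 0 1; 0 0]

Answer: [0 1; 0 1; 0 0]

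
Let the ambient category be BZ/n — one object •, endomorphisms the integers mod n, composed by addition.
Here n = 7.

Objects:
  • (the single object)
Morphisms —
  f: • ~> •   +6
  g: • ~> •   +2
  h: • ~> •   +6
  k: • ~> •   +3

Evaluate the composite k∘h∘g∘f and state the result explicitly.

  0 +6≡6 +2≡1 +6≡0 +3≡3  (mod 7)
composite: +3

Answer: +3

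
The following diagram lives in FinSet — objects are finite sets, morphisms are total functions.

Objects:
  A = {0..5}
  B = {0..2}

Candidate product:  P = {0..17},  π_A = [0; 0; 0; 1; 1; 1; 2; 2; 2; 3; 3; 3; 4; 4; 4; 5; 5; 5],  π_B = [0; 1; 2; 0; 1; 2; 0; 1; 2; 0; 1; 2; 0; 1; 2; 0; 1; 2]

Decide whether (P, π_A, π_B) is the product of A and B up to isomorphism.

Answer: VALID PRODUCT

Derivation:
|A|·|B| = 6·3 = 18;  |P| = 18
Check the pairing map k ↦ (π_A(k), π_B(k)):
  0 : (0,0)
  1 : (0,1)
  2 : (0,2)
  3 : (1,0)
  4 : (1,1)
  5 : (1,2)
  6 : (2,0)
  7 : (2,1)
  8 : (2,2)
  9 : (3,0)
  10 : (3,1)
  11 : (3,2)
  12 : (4,0)
  13 : (4,1)
  14 : (4,2)
  15 : (5,0)
  16 : (5,1)
  17 : (5,2)
distinct pairs in image: 18 / 18 needed
  → bijection onto A×B; projections well-typed.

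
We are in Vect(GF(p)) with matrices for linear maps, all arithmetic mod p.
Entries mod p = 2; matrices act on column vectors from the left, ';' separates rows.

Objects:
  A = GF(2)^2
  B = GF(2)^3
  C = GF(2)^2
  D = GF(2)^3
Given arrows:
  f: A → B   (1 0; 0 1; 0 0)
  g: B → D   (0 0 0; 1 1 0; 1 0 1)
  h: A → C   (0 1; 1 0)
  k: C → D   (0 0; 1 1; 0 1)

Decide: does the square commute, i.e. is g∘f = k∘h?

Answer: COMMUTES

Work:
Path 1 = f;g:
  e0=⟨1,0⟩ f→⟨1,0,0⟩ g→⟨0,1,1⟩
  e1=⟨0,1⟩ f→⟨0,1,0⟩ g→⟨0,1,0⟩
  composite₁ = (0 0; 1 1; 1 0)
Path 2 = h;k:
  e0=⟨1,0⟩ h→⟨0,1⟩ k→⟨0,1,1⟩
  e1=⟨0,1⟩ h→⟨1,0⟩ k→⟨0,1,0⟩
  composite₂ = (0 0; 1 1; 1 0)
Equal? YES — commutes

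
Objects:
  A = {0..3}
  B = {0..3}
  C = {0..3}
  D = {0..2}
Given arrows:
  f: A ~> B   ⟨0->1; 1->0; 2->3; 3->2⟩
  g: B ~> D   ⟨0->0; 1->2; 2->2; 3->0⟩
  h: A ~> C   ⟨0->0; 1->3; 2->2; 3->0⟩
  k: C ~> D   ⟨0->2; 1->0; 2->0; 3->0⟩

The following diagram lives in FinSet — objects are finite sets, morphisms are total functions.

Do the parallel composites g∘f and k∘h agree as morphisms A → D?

Answer: COMMUTES

Derivation:
Along f;g (path 1):
  0 f~>1 g~>2
  1 f~>0 g~>0
  2 f~>3 g~>0
  3 f~>2 g~>2
  result₁ = ⟨0->2; 1->0; 2->0; 3->2⟩
Along h;k (path 2):
  0 h~>0 k~>2
  1 h~>3 k~>0
  2 h~>2 k~>0
  3 h~>0 k~>2
  result₂ = ⟨0->2; 1->0; 2->0; 3->2⟩
Equal? same morphism ✓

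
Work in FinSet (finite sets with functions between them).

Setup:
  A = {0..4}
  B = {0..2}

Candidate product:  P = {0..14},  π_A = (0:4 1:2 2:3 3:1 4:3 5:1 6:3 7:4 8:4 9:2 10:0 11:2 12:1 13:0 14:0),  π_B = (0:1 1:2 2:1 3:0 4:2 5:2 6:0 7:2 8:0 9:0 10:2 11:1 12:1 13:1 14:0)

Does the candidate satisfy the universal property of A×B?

|A|·|B| = 5·3 = 15;  |P| = 15
Check the pairing map k ↦ (π_A(k), π_B(k)):
  0 : (4,1)
  1 : (2,2)
  2 : (3,1)
  3 : (1,0)
  4 : (3,2)
  5 : (1,2)
  6 : (3,0)
  7 : (4,2)
  8 : (4,0)
  9 : (2,0)
  10 : (0,2)
  11 : (2,1)
  12 : (1,1)
  13 : (0,1)
  14 : (0,0)
distinct pairs in image: 15 / 15 needed
  → bijection onto A×B; projections well-typed.

Answer: VALID PRODUCT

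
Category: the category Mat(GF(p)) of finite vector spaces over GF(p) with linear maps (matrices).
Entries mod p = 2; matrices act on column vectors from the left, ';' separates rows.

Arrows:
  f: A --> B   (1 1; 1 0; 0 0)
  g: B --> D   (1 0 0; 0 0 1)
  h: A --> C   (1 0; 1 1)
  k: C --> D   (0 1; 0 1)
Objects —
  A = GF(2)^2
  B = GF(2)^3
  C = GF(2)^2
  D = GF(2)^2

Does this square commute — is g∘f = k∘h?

Path 1 = f;g:
  e0=(1,0) f-->(1,1,0) g-->(1,0)
  e1=(0,1) f-->(1,0,0) g-->(1,0)
  result₁ = (1 1; 0 0)
Path 2 = h;k:
  e0=(1,0) h-->(1,1) k-->(1,1)
  e1=(0,1) h-->(0,1) k-->(1,1)
  result₂ = (1 1; 1 1)
Equal? distinct morphisms ✗

Answer: DOES NOT COMMUTE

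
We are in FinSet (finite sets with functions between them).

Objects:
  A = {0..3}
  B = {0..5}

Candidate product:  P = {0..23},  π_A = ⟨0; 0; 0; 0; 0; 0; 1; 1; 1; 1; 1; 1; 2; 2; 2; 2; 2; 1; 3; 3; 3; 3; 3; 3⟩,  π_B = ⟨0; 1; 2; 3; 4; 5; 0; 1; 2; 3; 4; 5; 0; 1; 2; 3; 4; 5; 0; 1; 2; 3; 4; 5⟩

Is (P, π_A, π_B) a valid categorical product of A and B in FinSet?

Answer: NOT A VALID PRODUCT — duplicate pair at indices 11,17

Work:
|A|·|B| = 4·6 = 24;  |P| = 24
Check the pairing map k ↦ (π_A(k), π_B(k)):
  0 ↦ (0,0)
  1 ↦ (0,1)
  2 ↦ (0,2)
  3 ↦ (0,3)
  4 ↦ (0,4)
  5 ↦ (0,5)
  6 ↦ (1,0)
  7 ↦ (1,1)
  8 ↦ (1,2)
  9 ↦ (1,3)
  10 ↦ (1,4)
  11 ↦ (1,5)
  12 ↦ (2,0)
  13 ↦ (2,1)
  14 ↦ (2,2)
  15 ↦ (2,3)
  16 ↦ (2,4)
  17 ↦ (1,5)  ✗ repeats pair of k=11
  18 ↦ (3,0)
  19 ↦ (3,1)
  20 ↦ (3,2)
  21 ↦ (3,3)
  22 ↦ (3,4)
  23 ↦ (3,5)
distinct pairs in image: 23 / 24 needed
  → (1,5) hit at k=11 and k=17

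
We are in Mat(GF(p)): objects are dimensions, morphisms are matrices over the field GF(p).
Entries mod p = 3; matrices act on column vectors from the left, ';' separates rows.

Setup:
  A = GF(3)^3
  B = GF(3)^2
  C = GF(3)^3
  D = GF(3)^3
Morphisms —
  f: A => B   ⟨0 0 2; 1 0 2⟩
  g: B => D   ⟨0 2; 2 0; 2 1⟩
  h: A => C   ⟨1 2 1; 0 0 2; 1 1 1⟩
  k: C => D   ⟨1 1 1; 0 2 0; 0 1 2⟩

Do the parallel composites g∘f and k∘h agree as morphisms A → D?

Answer: DOES NOT COMMUTE

Trace:
1) trace f;g:
  e0=⟨1,0,0⟩ f=>⟨0,1⟩ g=>⟨2,0,1⟩
  e1=⟨0,1,0⟩ f=>⟨0,0⟩ g=>⟨0,0,0⟩
  e2=⟨0,0,1⟩ f=>⟨2,2⟩ g=>⟨1,1,0⟩
  result₁ = ⟨2 0 1; 0 0 1; 1 0 0⟩
2) trace h;k:
  e0=⟨1,0,0⟩ h=>⟨1,0,1⟩ k=>⟨2,0,2⟩
  e1=⟨0,1,0⟩ h=>⟨2,0,1⟩ k=>⟨0,0,2⟩
  e2=⟨0,0,1⟩ h=>⟨1,2,1⟩ k=>⟨1,1,1⟩
  result₂ = ⟨2 0 1; 0 0 1; 2 2 1⟩
Equal? distinct morphisms ✗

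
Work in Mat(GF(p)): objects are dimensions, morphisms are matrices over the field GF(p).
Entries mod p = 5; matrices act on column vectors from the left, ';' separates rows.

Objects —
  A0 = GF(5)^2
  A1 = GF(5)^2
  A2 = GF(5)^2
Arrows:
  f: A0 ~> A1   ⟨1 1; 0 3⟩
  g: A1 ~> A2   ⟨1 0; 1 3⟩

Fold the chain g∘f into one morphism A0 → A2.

  e0=(1,0) f~>(1,0) g~>(1,1)
  e1=(0,1) f~>(1,3) g~>(1,0)
composite: ⟨1 1; 1 0⟩

Answer: ⟨1 1; 1 0⟩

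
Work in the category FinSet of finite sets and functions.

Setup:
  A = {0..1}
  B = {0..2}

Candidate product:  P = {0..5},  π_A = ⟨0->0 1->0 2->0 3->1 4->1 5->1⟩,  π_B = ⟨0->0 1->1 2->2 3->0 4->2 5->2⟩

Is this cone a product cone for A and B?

|A|·|B| = 2·3 = 6;  |P| = 6
Check the pairing map k ↦ (π_A(k), π_B(k)):
  0 -> (0,0)
  1 -> (0,1)
  2 -> (0,2)
  3 -> (1,0)
  4 -> (1,2)
  5 -> (1,2)  ✗ repeats pair of k=4
distinct pairs in image: 5 / 6 needed
  → (1,2) hit at k=4 and k=5

Answer: NOT A VALID PRODUCT — duplicate pair at indices 5,4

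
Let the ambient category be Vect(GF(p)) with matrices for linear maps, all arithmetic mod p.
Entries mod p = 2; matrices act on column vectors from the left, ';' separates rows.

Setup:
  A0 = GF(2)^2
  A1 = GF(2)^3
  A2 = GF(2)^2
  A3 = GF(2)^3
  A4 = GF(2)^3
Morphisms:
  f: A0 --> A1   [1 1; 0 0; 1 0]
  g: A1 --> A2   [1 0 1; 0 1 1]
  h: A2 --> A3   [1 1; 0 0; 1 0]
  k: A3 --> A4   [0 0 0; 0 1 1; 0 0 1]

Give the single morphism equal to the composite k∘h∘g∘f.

  e0=[1,0] f-->[1,0,1] g-->[0,1] h-->[1,0,0] k-->[0,0,0]
  e1=[0,1] f-->[1,0,0] g-->[1,0] h-->[1,0,1] k-->[0,1,1]
⟦path⟧: [0 0; 0 1; 0 1]

Answer: [0 0; 0 1; 0 1]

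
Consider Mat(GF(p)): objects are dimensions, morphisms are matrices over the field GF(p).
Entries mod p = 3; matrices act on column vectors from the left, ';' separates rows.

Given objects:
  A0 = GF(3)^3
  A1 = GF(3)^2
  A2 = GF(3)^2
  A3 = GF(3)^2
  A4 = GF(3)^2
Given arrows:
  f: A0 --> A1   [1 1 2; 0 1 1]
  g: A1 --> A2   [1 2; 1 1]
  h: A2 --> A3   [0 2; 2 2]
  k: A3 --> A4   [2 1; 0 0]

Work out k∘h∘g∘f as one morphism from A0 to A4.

Answer: [2 0 2; 0 0 0]

Derivation:
  e0=[1,0,0] f-->[1,0] g-->[1,1] h-->[2,1] k-->[2,0]
  e1=[0,1,0] f-->[1,1] g-->[0,2] h-->[1,1] k-->[0,0]
  e2=[0,0,1] f-->[2,1] g-->[1,0] h-->[0,2] k-->[2,0]
composite: [2 0 2; 0 0 0]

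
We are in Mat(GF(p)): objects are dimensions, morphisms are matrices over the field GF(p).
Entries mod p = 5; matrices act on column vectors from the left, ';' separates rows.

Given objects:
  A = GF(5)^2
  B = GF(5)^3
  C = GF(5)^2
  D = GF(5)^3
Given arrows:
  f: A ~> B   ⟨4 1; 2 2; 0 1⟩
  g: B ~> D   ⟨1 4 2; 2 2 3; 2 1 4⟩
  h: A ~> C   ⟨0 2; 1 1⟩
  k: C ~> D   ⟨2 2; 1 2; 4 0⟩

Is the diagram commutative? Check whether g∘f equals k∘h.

Answer: COMMUTES

Derivation:
Along f;g (path 1):
  e0=(1,0) f~>(4,2,0) g~>(2,2,0)
  e1=(0,1) f~>(1,2,1) g~>(1,4,3)
  result₁ = ⟨2 1; 2 4; 0 3⟩
Along h;k (path 2):
  e0=(1,0) h~>(0,1) k~>(2,2,0)
  e1=(0,1) h~>(2,1) k~>(1,4,3)
  result₂ = ⟨2 1; 2 4; 0 3⟩
Equal? equal; square commutes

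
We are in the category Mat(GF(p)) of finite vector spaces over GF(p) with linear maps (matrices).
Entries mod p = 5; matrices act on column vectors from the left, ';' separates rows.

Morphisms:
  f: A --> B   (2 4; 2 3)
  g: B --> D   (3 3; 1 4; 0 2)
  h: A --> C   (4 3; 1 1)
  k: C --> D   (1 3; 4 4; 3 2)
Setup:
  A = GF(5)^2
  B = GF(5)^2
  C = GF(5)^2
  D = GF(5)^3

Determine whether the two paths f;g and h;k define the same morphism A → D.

1) trace f;g:
  e0=⟨1,0⟩ f-->⟨2,2⟩ g-->⟨2,0,4⟩
  e1=⟨0,1⟩ f-->⟨4,3⟩ g-->⟨1,1,1⟩
  composite₁ = (2 1; 0 1; 4 1)
2) trace h;k:
  e0=⟨1,0⟩ h-->⟨4,1⟩ k-->⟨2,0,4⟩
  e1=⟨0,1⟩ h-->⟨3,1⟩ k-->⟨1,1,1⟩
  composite₂ = (2 1; 0 1; 4 1)
Equal? same morphism ✓

Answer: COMMUTES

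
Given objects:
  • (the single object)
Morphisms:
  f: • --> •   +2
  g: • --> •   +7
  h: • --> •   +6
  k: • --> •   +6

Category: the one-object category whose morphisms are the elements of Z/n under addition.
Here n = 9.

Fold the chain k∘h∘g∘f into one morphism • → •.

Answer: +3

Work:
  0 +2≡2 +7≡0 +6≡6 +6≡3  (mod 9)
composite: +3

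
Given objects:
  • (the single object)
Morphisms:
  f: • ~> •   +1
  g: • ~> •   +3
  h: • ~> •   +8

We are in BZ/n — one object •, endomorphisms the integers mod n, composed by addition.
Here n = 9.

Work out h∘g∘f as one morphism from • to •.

  0 +1≡1 +3≡4 +8≡3  (mod 9)
composite: +3

Answer: +3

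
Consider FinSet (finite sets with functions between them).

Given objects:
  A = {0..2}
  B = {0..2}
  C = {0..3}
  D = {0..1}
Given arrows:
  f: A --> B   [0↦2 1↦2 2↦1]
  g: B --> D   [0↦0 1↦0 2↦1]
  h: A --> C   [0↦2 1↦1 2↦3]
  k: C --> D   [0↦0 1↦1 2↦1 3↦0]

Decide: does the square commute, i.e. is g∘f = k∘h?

1) trace f;g:
  0 f-->2 g-->1
  1 f-->2 g-->1
  2 f-->1 g-->0
  result₁ = [0↦1 1↦1 2↦0]
2) trace h;k:
  0 h-->2 k-->1
  1 h-->1 k-->1
  2 h-->3 k-->0
  result₂ = [0↦1 1↦1 2↦0]
Equal? equal; square commutes

Answer: COMMUTES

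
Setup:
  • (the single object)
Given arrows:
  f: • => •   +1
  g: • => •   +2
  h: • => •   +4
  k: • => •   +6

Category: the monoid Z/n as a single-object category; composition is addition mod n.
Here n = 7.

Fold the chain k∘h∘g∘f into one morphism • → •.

  0 +1≡1 +2≡3 +4≡0 +6≡6  (mod 7)
composite: +6

Answer: +6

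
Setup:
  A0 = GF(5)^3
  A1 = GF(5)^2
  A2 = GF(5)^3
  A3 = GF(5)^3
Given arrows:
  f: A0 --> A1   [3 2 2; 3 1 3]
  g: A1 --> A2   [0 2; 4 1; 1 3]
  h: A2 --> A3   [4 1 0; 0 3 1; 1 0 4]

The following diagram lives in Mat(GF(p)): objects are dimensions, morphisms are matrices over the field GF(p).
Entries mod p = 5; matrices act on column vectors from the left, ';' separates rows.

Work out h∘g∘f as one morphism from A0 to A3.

Answer: [4 2 0; 2 2 4; 4 2 0]

Trace:
  e0=[1,0,0] f-->[3,3] g-->[1,0,2] h-->[4,2,4]
  e1=[0,1,0] f-->[2,1] g-->[2,4,0] h-->[2,2,2]
  e2=[0,0,1] f-->[2,3] g-->[1,1,1] h-->[0,4,0]
⟦path⟧: [4 2 0; 2 2 4; 4 2 0]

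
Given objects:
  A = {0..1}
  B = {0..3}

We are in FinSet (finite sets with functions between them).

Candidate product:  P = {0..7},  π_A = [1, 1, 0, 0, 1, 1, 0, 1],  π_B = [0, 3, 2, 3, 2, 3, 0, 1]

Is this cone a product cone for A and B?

Answer: NOT A VALID PRODUCT — duplicate pair at indices 5,1

Trace:
|A|·|B| = 2·4 = 8;  |P| = 8
Check the pairing map k ↦ (π_A(k), π_B(k)):
  0 -> (1,0)
  1 -> (1,3)
  2 -> (0,2)
  3 -> (0,3)
  4 -> (1,2)
  5 -> (1,3)  ✗ repeats pair of k=1
  6 -> (0,0)
  7 -> (1,1)
distinct pairs in image: 7 / 8 needed
  → (1,3) hit at k=1 and k=5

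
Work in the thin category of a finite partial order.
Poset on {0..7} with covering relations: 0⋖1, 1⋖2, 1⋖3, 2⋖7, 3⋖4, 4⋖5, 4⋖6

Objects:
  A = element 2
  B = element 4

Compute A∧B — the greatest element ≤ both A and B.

Answer: A∧B = 1

Derivation:
Common predecessors of 2,4: {0,1}
  0 ⊑ 1
  1 ⊑ 1
glb = 1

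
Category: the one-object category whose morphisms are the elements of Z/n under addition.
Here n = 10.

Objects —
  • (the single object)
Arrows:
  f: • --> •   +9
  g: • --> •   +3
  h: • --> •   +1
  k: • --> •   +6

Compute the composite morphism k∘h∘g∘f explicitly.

  0 +9≡9 +3≡2 +1≡3 +6≡9  (mod 10)
composite: +9

Answer: +9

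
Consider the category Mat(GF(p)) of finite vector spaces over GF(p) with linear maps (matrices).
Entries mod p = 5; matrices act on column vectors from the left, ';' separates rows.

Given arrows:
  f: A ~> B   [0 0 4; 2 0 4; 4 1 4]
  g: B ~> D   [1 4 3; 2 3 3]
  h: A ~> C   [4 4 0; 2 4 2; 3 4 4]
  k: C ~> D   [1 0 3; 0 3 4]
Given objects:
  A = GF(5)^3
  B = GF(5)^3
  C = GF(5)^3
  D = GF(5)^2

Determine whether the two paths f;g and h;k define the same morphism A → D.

Path 1 = f;g:
  e0=⟨1,0,0⟩ f~>⟨0,2,4⟩ g~>⟨0,3⟩
  e1=⟨0,1,0⟩ f~>⟨0,0,1⟩ g~>⟨3,3⟩
  e2=⟨0,0,1⟩ f~>⟨4,4,4⟩ g~>⟨2,2⟩
  composite₁ = [0 3 2; 3 3 2]
Path 2 = h;k:
  e0=⟨1,0,0⟩ h~>⟨4,2,3⟩ k~>⟨3,3⟩
  e1=⟨0,1,0⟩ h~>⟨4,4,4⟩ k~>⟨1,3⟩
  e2=⟨0,0,1⟩ h~>⟨0,2,4⟩ k~>⟨2,2⟩
  composite₂ = [3 1 2; 3 3 2]
Equal? differ; not commutative

Answer: DOES NOT COMMUTE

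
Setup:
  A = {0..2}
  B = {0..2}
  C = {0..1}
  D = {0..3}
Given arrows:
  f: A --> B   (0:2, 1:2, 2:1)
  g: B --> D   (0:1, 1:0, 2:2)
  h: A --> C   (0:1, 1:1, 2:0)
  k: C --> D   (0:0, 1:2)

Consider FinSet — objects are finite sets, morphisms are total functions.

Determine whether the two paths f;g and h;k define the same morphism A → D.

Answer: COMMUTES

Work:
Along f;g (path 1):
  0 f-->2 g-->2
  1 f-->2 g-->2
  2 f-->1 g-->0
  ⟦path⟧₁ = (0:2, 1:2, 2:0)
Along h;k (path 2):
  0 h-->1 k-->2
  1 h-->1 k-->2
  2 h-->0 k-->0
  ⟦path⟧₂ = (0:2, 1:2, 2:0)
Equal? YES — commutes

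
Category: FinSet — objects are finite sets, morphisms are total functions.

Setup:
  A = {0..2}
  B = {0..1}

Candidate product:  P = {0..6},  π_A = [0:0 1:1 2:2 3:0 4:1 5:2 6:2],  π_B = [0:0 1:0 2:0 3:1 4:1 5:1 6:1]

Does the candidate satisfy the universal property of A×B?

Answer: NOT A VALID PRODUCT — |P|=7 ≠ |A|·|B|=6

Trace:
|A|·|B| = 3·2 = 6;  |P| = 7
  → cardinalities differ; no bijection possible.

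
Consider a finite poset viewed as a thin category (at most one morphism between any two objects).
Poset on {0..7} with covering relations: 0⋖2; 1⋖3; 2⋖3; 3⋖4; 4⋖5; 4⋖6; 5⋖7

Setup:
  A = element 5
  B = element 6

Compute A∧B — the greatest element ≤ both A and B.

{x : x≤A ∧ x≤B} = {0,1,2,3,4}  (A=5, B=6)
  0 ≤ 4
  1 ≤ 4
  2 ≤ 4
  3 ≤ 4
  4 ≤ 4
glb = 4

Answer: A∧B = 4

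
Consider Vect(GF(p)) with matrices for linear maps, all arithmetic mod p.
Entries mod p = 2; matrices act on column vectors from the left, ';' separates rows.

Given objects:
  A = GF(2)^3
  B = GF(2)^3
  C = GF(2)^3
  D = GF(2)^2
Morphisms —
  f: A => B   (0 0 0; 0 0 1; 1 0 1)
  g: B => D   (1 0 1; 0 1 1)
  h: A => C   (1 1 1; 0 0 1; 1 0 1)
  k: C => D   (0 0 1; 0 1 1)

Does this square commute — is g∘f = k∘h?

Answer: COMMUTES

Derivation:
Along f;g (path 1):
  e0=⟨1,0,0⟩ f=>⟨0,0,1⟩ g=>⟨1,1⟩
  e1=⟨0,1,0⟩ f=>⟨0,0,0⟩ g=>⟨0,0⟩
  e2=⟨0,0,1⟩ f=>⟨0,1,1⟩ g=>⟨1,0⟩
  result₁ = (1 0 1; 1 0 0)
Along h;k (path 2):
  e0=⟨1,0,0⟩ h=>⟨1,0,1⟩ k=>⟨1,1⟩
  e1=⟨0,1,0⟩ h=>⟨1,0,0⟩ k=>⟨0,0⟩
  e2=⟨0,0,1⟩ h=>⟨1,1,1⟩ k=>⟨1,0⟩
  result₂ = (1 0 1; 1 0 0)
Equal? equal; square commutes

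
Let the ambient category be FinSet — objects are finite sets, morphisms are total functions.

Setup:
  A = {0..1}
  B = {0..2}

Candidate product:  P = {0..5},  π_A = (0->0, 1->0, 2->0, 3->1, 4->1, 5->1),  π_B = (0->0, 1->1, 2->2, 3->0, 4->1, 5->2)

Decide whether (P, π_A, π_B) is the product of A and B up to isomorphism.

|A|·|B| = 2·3 = 6;  |P| = 6
Check the pairing map k ↦ (π_A(k), π_B(k)):
  0 -> (0,0)
  1 -> (0,1)
  2 -> (0,2)
  3 -> (1,0)
  4 -> (1,1)
  5 -> (1,2)
distinct pairs in image: 6 / 6 needed
  → bijection onto A×B; projections well-typed.

Answer: VALID PRODUCT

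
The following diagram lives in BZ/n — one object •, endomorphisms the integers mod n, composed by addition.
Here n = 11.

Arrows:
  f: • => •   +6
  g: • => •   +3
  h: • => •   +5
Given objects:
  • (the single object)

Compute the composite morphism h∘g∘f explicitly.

Answer: +3

Derivation:
  0 +6≡6 +3≡9 +5≡3  (mod 11)
result: +3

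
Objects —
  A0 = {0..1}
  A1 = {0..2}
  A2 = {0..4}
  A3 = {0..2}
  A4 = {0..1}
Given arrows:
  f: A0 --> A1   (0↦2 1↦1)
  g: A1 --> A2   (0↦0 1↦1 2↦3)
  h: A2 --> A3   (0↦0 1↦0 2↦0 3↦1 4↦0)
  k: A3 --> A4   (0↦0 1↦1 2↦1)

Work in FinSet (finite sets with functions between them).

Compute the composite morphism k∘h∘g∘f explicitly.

  0 f-->2 g-->3 h-->1 k-->1
  1 f-->1 g-->1 h-->0 k-->0
composite: (0↦1 1↦0)

Answer: (0↦1 1↦0)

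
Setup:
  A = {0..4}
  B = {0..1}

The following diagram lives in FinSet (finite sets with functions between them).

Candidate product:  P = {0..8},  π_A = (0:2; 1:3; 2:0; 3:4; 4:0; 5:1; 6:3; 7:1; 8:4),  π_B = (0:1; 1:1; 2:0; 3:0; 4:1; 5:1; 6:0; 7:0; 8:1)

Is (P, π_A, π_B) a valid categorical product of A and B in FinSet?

Answer: NOT A VALID PRODUCT — |P|=9 ≠ |A|·|B|=10

Derivation:
|A|·|B| = 5·2 = 10;  |P| = 9
  → cardinalities differ; no bijection possible.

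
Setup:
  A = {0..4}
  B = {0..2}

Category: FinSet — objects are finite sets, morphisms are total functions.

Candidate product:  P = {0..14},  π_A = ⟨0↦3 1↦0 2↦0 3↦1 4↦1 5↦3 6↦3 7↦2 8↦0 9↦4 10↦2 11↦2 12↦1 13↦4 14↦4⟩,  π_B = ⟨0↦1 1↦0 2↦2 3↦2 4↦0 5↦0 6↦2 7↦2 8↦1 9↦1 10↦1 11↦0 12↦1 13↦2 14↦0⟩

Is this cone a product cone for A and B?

Answer: VALID PRODUCT

Trace:
|A|·|B| = 5·3 = 15;  |P| = 15
Check the pairing map k ↦ (π_A(k), π_B(k)):
  0 ↦ (3,1)
  1 ↦ (0,0)
  2 ↦ (0,2)
  3 ↦ (1,2)
  4 ↦ (1,0)
  5 ↦ (3,0)
  6 ↦ (3,2)
  7 ↦ (2,2)
  8 ↦ (0,1)
  9 ↦ (4,1)
  10 ↦ (2,1)
  11 ↦ (2,0)
  12 ↦ (1,1)
  13 ↦ (4,2)
  14 ↦ (4,0)
distinct pairs in image: 15 / 15 needed
  → bijection onto A×B; projections well-typed.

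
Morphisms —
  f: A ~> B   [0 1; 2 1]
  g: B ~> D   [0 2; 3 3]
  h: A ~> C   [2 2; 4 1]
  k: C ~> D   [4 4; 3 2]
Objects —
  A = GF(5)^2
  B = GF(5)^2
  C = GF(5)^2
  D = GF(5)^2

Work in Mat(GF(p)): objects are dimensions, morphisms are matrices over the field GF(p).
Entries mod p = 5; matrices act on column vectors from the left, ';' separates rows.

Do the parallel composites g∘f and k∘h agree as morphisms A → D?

Answer: DOES NOT COMMUTE

Work:
1) trace f;g:
  e0=⟨1,0⟩ f~>⟨0,2⟩ g~>⟨4,1⟩
  e1=⟨0,1⟩ f~>⟨1,1⟩ g~>⟨2,1⟩
  ⟦path⟧₁ = [4 2; 1 1]
2) trace h;k:
  e0=⟨1,0⟩ h~>⟨2,4⟩ k~>⟨4,4⟩
  e1=⟨0,1⟩ h~>⟨2,1⟩ k~>⟨2,3⟩
  ⟦path⟧₂ = [4 2; 4 3]
Equal? NO — does not commute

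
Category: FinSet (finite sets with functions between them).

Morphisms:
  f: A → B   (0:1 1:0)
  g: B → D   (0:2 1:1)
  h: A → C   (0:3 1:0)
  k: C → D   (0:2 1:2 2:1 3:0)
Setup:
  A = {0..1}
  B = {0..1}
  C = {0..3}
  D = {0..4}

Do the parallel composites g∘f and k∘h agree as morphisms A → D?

Answer: DOES NOT COMMUTE

Trace:
Path 1 = f;g:
  0 f→1 g→1
  1 f→0 g→2
  result₁ = (0:1 1:2)
Path 2 = h;k:
  0 h→3 k→0
  1 h→0 k→2
  result₂ = (0:0 1:2)
Equal? differ; not commutative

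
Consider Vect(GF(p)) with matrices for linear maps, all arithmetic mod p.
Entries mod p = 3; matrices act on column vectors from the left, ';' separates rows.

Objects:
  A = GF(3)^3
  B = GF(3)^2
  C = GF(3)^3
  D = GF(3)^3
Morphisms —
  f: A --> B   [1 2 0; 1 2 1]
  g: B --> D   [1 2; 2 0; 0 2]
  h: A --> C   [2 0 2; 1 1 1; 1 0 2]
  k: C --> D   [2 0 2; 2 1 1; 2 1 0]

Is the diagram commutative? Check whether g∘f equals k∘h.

Answer: DOES NOT COMMUTE

Work:
1) trace f;g:
  e0=(1,0,0) f-->(1,1) g-->(0,2,2)
  e1=(0,1,0) f-->(2,2) g-->(0,1,1)
  e2=(0,0,1) f-->(0,1) g-->(2,0,2)
  result₁ = [0 0 2; 2 1 0; 2 1 2]
2) trace h;k:
  e0=(1,0,0) h-->(2,1,1) k-->(0,0,2)
  e1=(0,1,0) h-->(0,1,0) k-->(0,1,1)
  e2=(0,0,1) h-->(2,1,2) k-->(2,1,2)
  result₂ = [0 0 2; 0 1 1; 2 1 2]
Equal? distinct morphisms ✗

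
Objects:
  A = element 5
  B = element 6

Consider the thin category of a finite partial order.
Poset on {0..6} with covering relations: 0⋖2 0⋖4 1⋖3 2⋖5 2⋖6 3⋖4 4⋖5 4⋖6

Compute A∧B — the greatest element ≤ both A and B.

Common predecessors of 5,6: {0,1,2,3,4}
  maximal lower bounds 2 and 4 are incomparable: neither 2⊑4 nor 4⊑2
→ no greatest lower bound exists

Answer: NO MEET EXISTS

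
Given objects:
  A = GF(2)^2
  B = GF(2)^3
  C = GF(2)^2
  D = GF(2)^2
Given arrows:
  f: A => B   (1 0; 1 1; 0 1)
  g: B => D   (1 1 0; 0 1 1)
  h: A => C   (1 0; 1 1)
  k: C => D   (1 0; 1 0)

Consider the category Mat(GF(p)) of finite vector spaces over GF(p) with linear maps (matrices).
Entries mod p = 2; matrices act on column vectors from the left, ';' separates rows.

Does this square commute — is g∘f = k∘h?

Along f;g (path 1):
  e0=(1,0) f=>(1,1,0) g=>(0,1)
  e1=(0,1) f=>(0,1,1) g=>(1,0)
  result₁ = (0 1; 1 0)
Along h;k (path 2):
  e0=(1,0) h=>(1,1) k=>(1,1)
  e1=(0,1) h=>(0,1) k=>(0,0)
  result₂ = (1 0; 1 0)
Equal? distinct morphisms ✗

Answer: DOES NOT COMMUTE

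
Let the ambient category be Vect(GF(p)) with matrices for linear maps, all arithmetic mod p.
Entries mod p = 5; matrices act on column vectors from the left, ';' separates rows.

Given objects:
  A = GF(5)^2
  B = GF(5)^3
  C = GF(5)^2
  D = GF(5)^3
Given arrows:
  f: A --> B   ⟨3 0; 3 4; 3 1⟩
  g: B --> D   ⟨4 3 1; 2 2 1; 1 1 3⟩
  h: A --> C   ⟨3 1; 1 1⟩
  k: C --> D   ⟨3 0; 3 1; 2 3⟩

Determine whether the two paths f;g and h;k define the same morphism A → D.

Answer: DOES NOT COMMUTE

Trace:
Path 1 = f;g:
  e0=(1,0) f-->(3,3,3) g-->(4,0,0)
  e1=(0,1) f-->(0,4,1) g-->(3,4,2)
  composite₁ = ⟨4 3; 0 4; 0 2⟩
Path 2 = h;k:
  e0=(1,0) h-->(3,1) k-->(4,0,4)
  e1=(0,1) h-->(1,1) k-->(3,4,0)
  composite₂ = ⟨4 3; 0 4; 4 0⟩
Equal? differ; not commutative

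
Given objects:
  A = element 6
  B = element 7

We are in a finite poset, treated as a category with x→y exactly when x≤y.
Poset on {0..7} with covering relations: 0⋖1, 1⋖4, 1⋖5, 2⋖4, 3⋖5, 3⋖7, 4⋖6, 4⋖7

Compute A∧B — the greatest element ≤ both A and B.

Common predecessors of 6,7: {0,1,2,4}
  0 ⊑ 4
  1 ⊑ 4
  2 ⊑ 4
  4 ⊑ 4
glb = 4

Answer: A∧B = 4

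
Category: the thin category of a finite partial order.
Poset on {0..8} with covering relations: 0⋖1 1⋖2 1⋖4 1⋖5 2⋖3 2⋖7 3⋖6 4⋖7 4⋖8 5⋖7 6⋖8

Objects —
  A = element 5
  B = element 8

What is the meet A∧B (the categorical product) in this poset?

Lower bounds of A=5 and B=8: {0,1}
  0 ⊑ 1
  1 ⊑ 1
glb = 1

Answer: A∧B = 1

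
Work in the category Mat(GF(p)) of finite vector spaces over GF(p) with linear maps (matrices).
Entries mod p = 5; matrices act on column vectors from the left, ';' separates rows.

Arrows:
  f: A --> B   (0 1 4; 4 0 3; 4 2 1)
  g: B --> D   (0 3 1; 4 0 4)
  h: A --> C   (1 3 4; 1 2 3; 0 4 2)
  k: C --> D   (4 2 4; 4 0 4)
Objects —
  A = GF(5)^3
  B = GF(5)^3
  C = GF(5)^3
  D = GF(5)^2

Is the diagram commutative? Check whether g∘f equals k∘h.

1) trace f;g:
  e0=[1,0,0] f-->[0,4,4] g-->[1,1]
  e1=[0,1,0] f-->[1,0,2] g-->[2,2]
  e2=[0,0,1] f-->[4,3,1] g-->[0,0]
  ⟦path⟧₁ = (1 2 0; 1 2 0)
2) trace h;k:
  e0=[1,0,0] h-->[1,1,0] k-->[1,4]
  e1=[0,1,0] h-->[3,2,4] k-->[2,3]
  e2=[0,0,1] h-->[4,3,2] k-->[0,4]
  ⟦path⟧₂ = (1 2 0; 4 3 4)
Equal? NO — does not commute

Answer: DOES NOT COMMUTE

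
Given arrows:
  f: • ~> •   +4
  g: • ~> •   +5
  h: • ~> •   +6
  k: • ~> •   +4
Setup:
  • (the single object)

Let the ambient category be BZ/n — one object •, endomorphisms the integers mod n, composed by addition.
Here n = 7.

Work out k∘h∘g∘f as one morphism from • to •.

Answer: +5

Work:
  0 +4≡4 +5≡2 +6≡1 +4≡5  (mod 7)
composite: +5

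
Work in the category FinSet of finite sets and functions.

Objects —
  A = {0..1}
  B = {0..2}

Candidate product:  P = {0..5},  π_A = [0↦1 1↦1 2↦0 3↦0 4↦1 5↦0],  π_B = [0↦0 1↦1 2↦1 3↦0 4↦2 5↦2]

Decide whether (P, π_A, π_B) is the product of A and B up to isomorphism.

Answer: VALID PRODUCT

Work:
|A|·|B| = 2·3 = 6;  |P| = 6
Check the pairing map k ↦ (π_A(k), π_B(k)):
  0 ↦ (1,0)
  1 ↦ (1,1)
  2 ↦ (0,1)
  3 ↦ (0,0)
  4 ↦ (1,2)
  5 ↦ (0,2)
distinct pairs in image: 6 / 6 needed
  → bijection onto A×B; projections well-typed.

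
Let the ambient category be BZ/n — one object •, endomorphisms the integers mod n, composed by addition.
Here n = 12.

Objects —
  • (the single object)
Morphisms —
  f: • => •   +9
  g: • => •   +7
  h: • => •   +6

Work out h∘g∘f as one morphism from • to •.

  0 +9≡9 +7≡4 +6≡10  (mod 12)
composite: +10

Answer: +10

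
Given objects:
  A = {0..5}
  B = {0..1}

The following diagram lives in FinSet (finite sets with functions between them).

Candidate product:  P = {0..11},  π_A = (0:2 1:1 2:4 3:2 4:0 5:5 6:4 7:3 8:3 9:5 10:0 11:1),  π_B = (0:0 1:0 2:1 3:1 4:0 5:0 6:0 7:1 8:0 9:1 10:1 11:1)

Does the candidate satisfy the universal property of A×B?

Answer: VALID PRODUCT

Derivation:
|A|·|B| = 6·2 = 12;  |P| = 12
Check the pairing map k ↦ (π_A(k), π_B(k)):
  0 : (2,0)
  1 : (1,0)
  2 : (4,1)
  3 : (2,1)
  4 : (0,0)
  5 : (5,0)
  6 : (4,0)
  7 : (3,1)
  8 : (3,0)
  9 : (5,1)
  10 : (0,1)
  11 : (1,1)
distinct pairs in image: 12 / 12 needed
  → bijection onto A×B; projections well-typed.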